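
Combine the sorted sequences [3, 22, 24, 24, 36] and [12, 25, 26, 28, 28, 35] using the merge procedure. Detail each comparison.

Merging process:

Compare 3 vs 12: take 3 from left. Merged: [3]
Compare 22 vs 12: take 12 from right. Merged: [3, 12]
Compare 22 vs 25: take 22 from left. Merged: [3, 12, 22]
Compare 24 vs 25: take 24 from left. Merged: [3, 12, 22, 24]
Compare 24 vs 25: take 24 from left. Merged: [3, 12, 22, 24, 24]
Compare 36 vs 25: take 25 from right. Merged: [3, 12, 22, 24, 24, 25]
Compare 36 vs 26: take 26 from right. Merged: [3, 12, 22, 24, 24, 25, 26]
Compare 36 vs 28: take 28 from right. Merged: [3, 12, 22, 24, 24, 25, 26, 28]
Compare 36 vs 28: take 28 from right. Merged: [3, 12, 22, 24, 24, 25, 26, 28, 28]
Compare 36 vs 35: take 35 from right. Merged: [3, 12, 22, 24, 24, 25, 26, 28, 28, 35]
Append remaining from left: [36]. Merged: [3, 12, 22, 24, 24, 25, 26, 28, 28, 35, 36]

Final merged array: [3, 12, 22, 24, 24, 25, 26, 28, 28, 35, 36]
Total comparisons: 10

The merged array is [3, 12, 22, 24, 24, 25, 26, 28, 28, 35, 36], requiring 10 comparisons. The merge step runs in O(n) time where n is the total number of elements.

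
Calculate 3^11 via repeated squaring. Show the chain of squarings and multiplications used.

Computing 3^11 by squaring (build up from 3^1; each line after the first costs one multiplication):

3^1 = 3
3^2 = (3^1)^2 = 3^2 = 9
3^4 = (3^2)^2 = 9^2 = 81
3^5 = 3 * 3^4 = 3 * 81 = 243
3^10 = (3^5)^2 = 243^2 = 59049
3^11 = 3 * 3^10 = 3 * 59049 = 177147

Result: 177147
Multiplications needed: 5 (5 lines after 3^1)

3^11 = 177147. Using exponentiation by squaring, this requires 5 multiplications. The key idea: if the exponent is even, square the half-power; if odd, multiply by the base once.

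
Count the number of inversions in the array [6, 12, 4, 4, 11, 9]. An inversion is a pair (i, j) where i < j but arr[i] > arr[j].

Finding inversions in [6, 12, 4, 4, 11, 9]:

(0, 2): arr[0]=6 > arr[2]=4
(0, 3): arr[0]=6 > arr[3]=4
(1, 2): arr[1]=12 > arr[2]=4
(1, 3): arr[1]=12 > arr[3]=4
(1, 4): arr[1]=12 > arr[4]=11
(1, 5): arr[1]=12 > arr[5]=9
(4, 5): arr[4]=11 > arr[5]=9

Total inversions: 7

The array has 7 inversion(s): (0,2), (0,3), (1,2), (1,3), (1,4), (1,5), (4,5). Each pair (i,j) satisfies i < j and arr[i] > arr[j].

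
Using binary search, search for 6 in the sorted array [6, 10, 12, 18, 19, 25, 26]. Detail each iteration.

Binary search for 6 in [6, 10, 12, 18, 19, 25, 26]:

lo=0, hi=6, mid=3, arr[mid]=18 -> 18 > 6, search left half
lo=0, hi=2, mid=1, arr[mid]=10 -> 10 > 6, search left half
lo=0, hi=0, mid=0, arr[mid]=6 -> Found target at index 0!

Binary search finds 6 at index 0 after 3 comparisons. The search repeatedly halves the search space by comparing with the middle element.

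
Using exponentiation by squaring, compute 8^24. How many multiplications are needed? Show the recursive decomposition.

Computing 8^24 by squaring (build up from 8^1; each line after the first costs one multiplication):

8^1 = 8
8^2 = (8^1)^2 = 8^2 = 64
8^3 = 8 * 8^2 = 8 * 64 = 512
8^6 = (8^3)^2 = 512^2 = 262144
8^12 = (8^6)^2 = 262144^2 = 68719476736
8^24 = (8^12)^2 = 68719476736^2 = 4722366482869645213696

Result: 4722366482869645213696
Multiplications needed: 5 (5 lines after 8^1)

8^24 = 4722366482869645213696. Using exponentiation by squaring, this requires 5 multiplications. The key idea: if the exponent is even, square the half-power; if odd, multiply by the base once.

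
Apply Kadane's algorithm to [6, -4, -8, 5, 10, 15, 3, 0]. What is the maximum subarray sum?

Using Kadane's algorithm on [6, -4, -8, 5, 10, 15, 3, 0]:

Scanning through the array:
Position 1 (value -4): max_ending_here = 2, max_so_far = 6
Position 2 (value -8): max_ending_here = -6, max_so_far = 6
Position 3 (value 5): max_ending_here = 5, max_so_far = 6
Position 4 (value 10): max_ending_here = 15, max_so_far = 15
Position 5 (value 15): max_ending_here = 30, max_so_far = 30
Position 6 (value 3): max_ending_here = 33, max_so_far = 33
Position 7 (value 0): max_ending_here = 33, max_so_far = 33

Maximum subarray: [5, 10, 15, 3]
Maximum sum: 33

The maximum subarray is [5, 10, 15, 3] with sum 33. This subarray runs from index 3 to index 6.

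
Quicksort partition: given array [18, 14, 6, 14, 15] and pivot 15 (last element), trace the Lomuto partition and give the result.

Lomuto partition with pivot = 15:

Initial array: [18, 14, 6, 14, 15]

arr[0]=18 > 15: no swap
arr[1]=14 <= 15: swap with position 0, array becomes [14, 18, 6, 14, 15]
arr[2]=6 <= 15: swap with position 1, array becomes [14, 6, 18, 14, 15]
arr[3]=14 <= 15: swap with position 2, array becomes [14, 6, 14, 18, 15]

Place pivot at position 3: [14, 6, 14, 15, 18]
Pivot position: 3

After partitioning with pivot 15, the array becomes [14, 6, 14, 15, 18]. The pivot is placed at index 3. All elements to the left of the pivot are <= 15, and all elements to the right are > 15.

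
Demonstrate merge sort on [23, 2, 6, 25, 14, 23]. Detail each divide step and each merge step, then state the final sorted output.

Merge sort trace:

Split: [23, 2, 6, 25, 14, 23] -> [23, 2, 6] and [25, 14, 23]
  Split: [23, 2, 6] -> [23] and [2, 6]
    Split: [2, 6] -> [2] and [6]
    Merge: [2] + [6] -> [2, 6]
  Merge: [23] + [2, 6] -> [2, 6, 23]
  Split: [25, 14, 23] -> [25] and [14, 23]
    Split: [14, 23] -> [14] and [23]
    Merge: [14] + [23] -> [14, 23]
  Merge: [25] + [14, 23] -> [14, 23, 25]
Merge: [2, 6, 23] + [14, 23, 25] -> [2, 6, 14, 23, 23, 25]

Final sorted array: [2, 6, 14, 23, 23, 25]

The merge sort proceeds by recursively splitting the array and merging sorted halves.
After all merges, the sorted array is [2, 6, 14, 23, 23, 25].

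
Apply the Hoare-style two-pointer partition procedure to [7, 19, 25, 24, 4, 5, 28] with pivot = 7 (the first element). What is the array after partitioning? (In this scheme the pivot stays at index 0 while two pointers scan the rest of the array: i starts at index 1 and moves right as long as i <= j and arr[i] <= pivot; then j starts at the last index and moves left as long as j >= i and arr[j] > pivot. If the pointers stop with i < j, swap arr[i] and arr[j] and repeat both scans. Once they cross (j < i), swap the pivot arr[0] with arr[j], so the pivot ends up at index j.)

Hoare-style two-pointer partition with pivot = 7:

Initial array: [7, 19, 25, 24, 4, 5, 28]

Pointers start at i = 1, j = 6.
i stops at index 1 (arr[1]=19 > 7), j stops at index 5 (arr[5]=5 <= 7): swap arr[1] and arr[5], array becomes [7, 5, 25, 24, 4, 19, 28]
i stops at index 2 (arr[2]=25 > 7), j stops at index 4 (arr[4]=4 <= 7): swap arr[2] and arr[4], array becomes [7, 5, 4, 24, 25, 19, 28]
i ends at 3, j ends at 2: the pointers have crossed (j < i), so scanning stops.

Swap pivot arr[0] with arr[2] to place pivot at position 2: [4, 5, 7, 24, 25, 19, 28]
Pivot position: 2

After partitioning with pivot 7, the array becomes [4, 5, 7, 24, 25, 19, 28]. The pivot is placed at index 2. All elements to the left of the pivot are <= 7, and all elements to the right are > 7.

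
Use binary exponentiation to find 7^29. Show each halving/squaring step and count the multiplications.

Computing 7^29 by squaring (build up from 7^1; each line after the first costs one multiplication):

7^1 = 7
7^2 = (7^1)^2 = 7^2 = 49
7^3 = 7 * 7^2 = 7 * 49 = 343
7^6 = (7^3)^2 = 343^2 = 117649
7^7 = 7 * 7^6 = 7 * 117649 = 823543
7^14 = (7^7)^2 = 823543^2 = 678223072849
7^28 = (7^14)^2 = 678223072849^2 = 459986536544739960976801
7^29 = 7 * 7^28 = 7 * 459986536544739960976801 = 3219905755813179726837607

Result: 3219905755813179726837607
Multiplications needed: 7 (7 lines after 7^1)

7^29 = 3219905755813179726837607. Using exponentiation by squaring, this requires 7 multiplications. The key idea: if the exponent is even, square the half-power; if odd, multiply by the base once.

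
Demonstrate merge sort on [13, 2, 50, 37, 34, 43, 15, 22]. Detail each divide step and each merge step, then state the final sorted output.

Merge sort trace:

Split: [13, 2, 50, 37, 34, 43, 15, 22] -> [13, 2, 50, 37] and [34, 43, 15, 22]
  Split: [13, 2, 50, 37] -> [13, 2] and [50, 37]
    Split: [13, 2] -> [13] and [2]
    Merge: [13] + [2] -> [2, 13]
    Split: [50, 37] -> [50] and [37]
    Merge: [50] + [37] -> [37, 50]
  Merge: [2, 13] + [37, 50] -> [2, 13, 37, 50]
  Split: [34, 43, 15, 22] -> [34, 43] and [15, 22]
    Split: [34, 43] -> [34] and [43]
    Merge: [34] + [43] -> [34, 43]
    Split: [15, 22] -> [15] and [22]
    Merge: [15] + [22] -> [15, 22]
  Merge: [34, 43] + [15, 22] -> [15, 22, 34, 43]
Merge: [2, 13, 37, 50] + [15, 22, 34, 43] -> [2, 13, 15, 22, 34, 37, 43, 50]

Final sorted array: [2, 13, 15, 22, 34, 37, 43, 50]

The merge sort proceeds by recursively splitting the array and merging sorted halves.
After all merges, the sorted array is [2, 13, 15, 22, 34, 37, 43, 50].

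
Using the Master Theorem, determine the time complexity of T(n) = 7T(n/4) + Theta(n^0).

Master Theorem for T(n) = 7T(n/4) + O(n^0):

a = 7, b = 4, c = 0
log_b(a) = log_4(7) = 1.4037

Case 1: c = 0 < log_4(7) = 1.4037
T(n) = O(n^(log_4 7))

For T(n) = 7T(n/4) + O(n^0): log_4(7) = 1.4037. This is Case 1 of the Master Theorem (c < log_b(a), work dominated by leaves), giving O(n^(log_4 7)).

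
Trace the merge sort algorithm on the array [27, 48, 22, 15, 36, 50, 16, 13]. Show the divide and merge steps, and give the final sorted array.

Merge sort trace:

Split: [27, 48, 22, 15, 36, 50, 16, 13] -> [27, 48, 22, 15] and [36, 50, 16, 13]
  Split: [27, 48, 22, 15] -> [27, 48] and [22, 15]
    Split: [27, 48] -> [27] and [48]
    Merge: [27] + [48] -> [27, 48]
    Split: [22, 15] -> [22] and [15]
    Merge: [22] + [15] -> [15, 22]
  Merge: [27, 48] + [15, 22] -> [15, 22, 27, 48]
  Split: [36, 50, 16, 13] -> [36, 50] and [16, 13]
    Split: [36, 50] -> [36] and [50]
    Merge: [36] + [50] -> [36, 50]
    Split: [16, 13] -> [16] and [13]
    Merge: [16] + [13] -> [13, 16]
  Merge: [36, 50] + [13, 16] -> [13, 16, 36, 50]
Merge: [15, 22, 27, 48] + [13, 16, 36, 50] -> [13, 15, 16, 22, 27, 36, 48, 50]

Final sorted array: [13, 15, 16, 22, 27, 36, 48, 50]

The merge sort proceeds by recursively splitting the array and merging sorted halves.
After all merges, the sorted array is [13, 15, 16, 22, 27, 36, 48, 50].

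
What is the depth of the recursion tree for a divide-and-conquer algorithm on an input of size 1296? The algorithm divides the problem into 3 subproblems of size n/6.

For divide and conquer with division factor 6:

Problem sizes at each level:
Level 0: 1296
Level 1: 216
Level 2: 36
Level 3: 6
Level 4: 1

The root is level 0 and the size-1 base case is level 4 (the tree spans levels 0 through 4, i.e. 5 levels counting the root), so the depth is the number of divisions: log_6(1296) = 4

The recursion tree depth is log_6(1296) = 4. At each level, the problem size is divided by 6, so it takes 4 divisions to reduce to a base case of size 1. The algorithm makes 3 recursive calls at each level.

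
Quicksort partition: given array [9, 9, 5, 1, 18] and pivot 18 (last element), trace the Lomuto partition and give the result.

Lomuto partition with pivot = 18:

Initial array: [9, 9, 5, 1, 18]

arr[0]=9 <= 18: swap with position 0, array becomes [9, 9, 5, 1, 18]
arr[1]=9 <= 18: swap with position 1, array becomes [9, 9, 5, 1, 18]
arr[2]=5 <= 18: swap with position 2, array becomes [9, 9, 5, 1, 18]
arr[3]=1 <= 18: swap with position 3, array becomes [9, 9, 5, 1, 18]

Place pivot at position 4: [9, 9, 5, 1, 18]
Pivot position: 4

After partitioning with pivot 18, the array becomes [9, 9, 5, 1, 18]. The pivot is placed at index 4. All elements to the left of the pivot are <= 18, and all elements to the right are > 18.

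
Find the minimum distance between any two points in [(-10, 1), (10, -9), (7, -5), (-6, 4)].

Computing all pairwise distances among 4 points:

d((-10, 1), (10, -9)) = 22.3607
d((-10, 1), (7, -5)) = 18.0278
d((-10, 1), (-6, 4)) = 5.0 <-- minimum
d((10, -9), (7, -5)) = 5.0 <-- minimum
d((10, -9), (-6, 4)) = 20.6155
d((7, -5), (-6, 4)) = 15.8114

Minimum distance: 5.0 (tie among 2 pairs: (-10, 1) and (-6, 4); (10, -9) and (7, -5))

The minimum Euclidean distance is 5.0. There is a tie: 2 pairs achieve this minimum — (-10, 1) and (-6, 4); (10, -9) and (7, -5). Any of these is a valid closest pair. For 4 points, brute-force pairwise comparison is shown above. For large n, the divide-and-conquer algorithm (sort by x, recurse on halves, check the dividing strip) achieves O(n log n).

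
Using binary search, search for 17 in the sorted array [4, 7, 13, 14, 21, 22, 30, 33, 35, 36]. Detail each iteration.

Binary search for 17 in [4, 7, 13, 14, 21, 22, 30, 33, 35, 36]:

lo=0, hi=9, mid=4, arr[mid]=21 -> 21 > 17, search left half
lo=0, hi=3, mid=1, arr[mid]=7 -> 7 < 17, search right half
lo=2, hi=3, mid=2, arr[mid]=13 -> 13 < 17, search right half
lo=3, hi=3, mid=3, arr[mid]=14 -> 14 < 17, search right half
lo=4 > hi=3, target 17 not found

Binary search determines that 17 is not in the array after 4 comparisons. The search space was exhausted without finding the target.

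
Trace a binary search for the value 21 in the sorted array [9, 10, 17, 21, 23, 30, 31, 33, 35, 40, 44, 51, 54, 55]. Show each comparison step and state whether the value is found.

Binary search for 21 in [9, 10, 17, 21, 23, 30, 31, 33, 35, 40, 44, 51, 54, 55]:

lo=0, hi=13, mid=6, arr[mid]=31 -> 31 > 21, search left half
lo=0, hi=5, mid=2, arr[mid]=17 -> 17 < 21, search right half
lo=3, hi=5, mid=4, arr[mid]=23 -> 23 > 21, search left half
lo=3, hi=3, mid=3, arr[mid]=21 -> Found target at index 3!

Binary search finds 21 at index 3 after 4 comparisons. The search repeatedly halves the search space by comparing with the middle element.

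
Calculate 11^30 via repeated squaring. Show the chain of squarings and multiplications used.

Computing 11^30 by squaring (build up from 11^1; each line after the first costs one multiplication):

11^1 = 11
11^2 = (11^1)^2 = 11^2 = 121
11^3 = 11 * 11^2 = 11 * 121 = 1331
11^6 = (11^3)^2 = 1331^2 = 1771561
11^7 = 11 * 11^6 = 11 * 1771561 = 19487171
11^14 = (11^7)^2 = 19487171^2 = 379749833583241
11^15 = 11 * 11^14 = 11 * 379749833583241 = 4177248169415651
11^30 = (11^15)^2 = 4177248169415651^2 = 17449402268886407318558803753801

Result: 17449402268886407318558803753801
Multiplications needed: 7 (7 lines after 11^1)

11^30 = 17449402268886407318558803753801. Using exponentiation by squaring, this requires 7 multiplications. The key idea: if the exponent is even, square the half-power; if odd, multiply by the base once.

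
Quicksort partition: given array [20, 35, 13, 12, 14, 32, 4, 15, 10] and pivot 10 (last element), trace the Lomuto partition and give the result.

Lomuto partition with pivot = 10:

Initial array: [20, 35, 13, 12, 14, 32, 4, 15, 10]

arr[0]=20 > 10: no swap
arr[1]=35 > 10: no swap
arr[2]=13 > 10: no swap
arr[3]=12 > 10: no swap
arr[4]=14 > 10: no swap
arr[5]=32 > 10: no swap
arr[6]=4 <= 10: swap with position 0, array becomes [4, 35, 13, 12, 14, 32, 20, 15, 10]
arr[7]=15 > 10: no swap

Place pivot at position 1: [4, 10, 13, 12, 14, 32, 20, 15, 35]
Pivot position: 1

After partitioning with pivot 10, the array becomes [4, 10, 13, 12, 14, 32, 20, 15, 35]. The pivot is placed at index 1. All elements to the left of the pivot are <= 10, and all elements to the right are > 10.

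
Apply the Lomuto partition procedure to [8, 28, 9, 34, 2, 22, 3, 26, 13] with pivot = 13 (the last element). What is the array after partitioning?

Lomuto partition with pivot = 13:

Initial array: [8, 28, 9, 34, 2, 22, 3, 26, 13]

arr[0]=8 <= 13: swap with position 0, array becomes [8, 28, 9, 34, 2, 22, 3, 26, 13]
arr[1]=28 > 13: no swap
arr[2]=9 <= 13: swap with position 1, array becomes [8, 9, 28, 34, 2, 22, 3, 26, 13]
arr[3]=34 > 13: no swap
arr[4]=2 <= 13: swap with position 2, array becomes [8, 9, 2, 34, 28, 22, 3, 26, 13]
arr[5]=22 > 13: no swap
arr[6]=3 <= 13: swap with position 3, array becomes [8, 9, 2, 3, 28, 22, 34, 26, 13]
arr[7]=26 > 13: no swap

Place pivot at position 4: [8, 9, 2, 3, 13, 22, 34, 26, 28]
Pivot position: 4

After partitioning with pivot 13, the array becomes [8, 9, 2, 3, 13, 22, 34, 26, 28]. The pivot is placed at index 4. All elements to the left of the pivot are <= 13, and all elements to the right are > 13.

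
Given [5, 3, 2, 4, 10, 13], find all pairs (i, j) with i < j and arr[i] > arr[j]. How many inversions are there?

Finding inversions in [5, 3, 2, 4, 10, 13]:

(0, 1): arr[0]=5 > arr[1]=3
(0, 2): arr[0]=5 > arr[2]=2
(0, 3): arr[0]=5 > arr[3]=4
(1, 2): arr[1]=3 > arr[2]=2

Total inversions: 4

The array has 4 inversion(s): (0,1), (0,2), (0,3), (1,2). Each pair (i,j) satisfies i < j and arr[i] > arr[j].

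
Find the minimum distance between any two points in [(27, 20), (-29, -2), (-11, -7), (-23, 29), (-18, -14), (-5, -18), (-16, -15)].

Computing all pairwise distances among 7 points:

d((27, 20), (-29, -2)) = 60.1664
d((27, 20), (-11, -7)) = 46.6154
d((27, 20), (-23, 29)) = 50.8035
d((27, 20), (-18, -14)) = 56.4004
d((27, 20), (-5, -18)) = 49.679
d((27, 20), (-16, -15)) = 55.4437
d((-29, -2), (-11, -7)) = 18.6815
d((-29, -2), (-23, 29)) = 31.5753
d((-29, -2), (-18, -14)) = 16.2788
d((-29, -2), (-5, -18)) = 28.8444
d((-29, -2), (-16, -15)) = 18.3848
d((-11, -7), (-23, 29)) = 37.9473
d((-11, -7), (-18, -14)) = 9.8995
d((-11, -7), (-5, -18)) = 12.53
d((-11, -7), (-16, -15)) = 9.434
d((-23, 29), (-18, -14)) = 43.2897
d((-23, 29), (-5, -18)) = 50.3289
d((-23, 29), (-16, -15)) = 44.5533
d((-18, -14), (-5, -18)) = 13.6015
d((-18, -14), (-16, -15)) = 2.2361 <-- minimum
d((-5, -18), (-16, -15)) = 11.4018

Closest pair: (-18, -14) and (-16, -15) with distance 2.2361

The closest pair is (-18, -14) and (-16, -15) with Euclidean distance 2.2361. For 7 points, brute-force pairwise comparison is shown above. For large n, the divide-and-conquer algorithm (sort by x, recurse on halves, check the dividing strip) achieves O(n log n).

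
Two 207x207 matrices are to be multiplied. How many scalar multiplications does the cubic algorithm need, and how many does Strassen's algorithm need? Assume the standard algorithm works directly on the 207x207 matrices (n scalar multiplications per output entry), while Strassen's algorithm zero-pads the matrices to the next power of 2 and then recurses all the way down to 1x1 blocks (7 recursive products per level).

Matrix multiplication for 207x207 matrices:

Strassen's algorithm requires power-of-2 dimensions. Pad 207x207 to 256x256 (next power of 2).

Standard algorithm: 207^3 = 8869743 multiplications
Strassen's algorithm: 7^(log2(256)) = 7^8 = 5764801 multiplications
Savings: 8869743 - 5764801 = 3104942 multiplications

Standard: 8869743 multiplications (207^3). Strassen: 5764801 multiplications (7^8, after padding to 256x256). Strassen reduces 8 recursive multiplications to 7 at each level.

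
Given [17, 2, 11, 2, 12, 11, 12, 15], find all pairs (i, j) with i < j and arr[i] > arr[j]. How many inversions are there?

Finding inversions in [17, 2, 11, 2, 12, 11, 12, 15]:

(0, 1): arr[0]=17 > arr[1]=2
(0, 2): arr[0]=17 > arr[2]=11
(0, 3): arr[0]=17 > arr[3]=2
(0, 4): arr[0]=17 > arr[4]=12
(0, 5): arr[0]=17 > arr[5]=11
(0, 6): arr[0]=17 > arr[6]=12
(0, 7): arr[0]=17 > arr[7]=15
(2, 3): arr[2]=11 > arr[3]=2
(4, 5): arr[4]=12 > arr[5]=11

Total inversions: 9

The array has 9 inversion(s): (0,1), (0,2), (0,3), (0,4), (0,5), (0,6), (0,7), (2,3), (4,5). Each pair (i,j) satisfies i < j and arr[i] > arr[j].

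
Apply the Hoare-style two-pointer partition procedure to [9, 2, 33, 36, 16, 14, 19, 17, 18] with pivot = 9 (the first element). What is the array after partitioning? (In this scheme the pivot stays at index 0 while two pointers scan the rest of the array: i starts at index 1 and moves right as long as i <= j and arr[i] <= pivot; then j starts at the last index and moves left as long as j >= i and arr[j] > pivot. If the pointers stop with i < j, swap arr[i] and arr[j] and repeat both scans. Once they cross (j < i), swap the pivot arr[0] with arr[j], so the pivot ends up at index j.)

Hoare-style two-pointer partition with pivot = 9:

Initial array: [9, 2, 33, 36, 16, 14, 19, 17, 18]

Pointers start at i = 1, j = 8.
i ends at 2, j ends at 1: the pointers have crossed (j < i), so scanning stops.

Swap pivot arr[0] with arr[1] to place pivot at position 1: [2, 9, 33, 36, 16, 14, 19, 17, 18]
Pivot position: 1

After partitioning with pivot 9, the array becomes [2, 9, 33, 36, 16, 14, 19, 17, 18]. The pivot is placed at index 1. All elements to the left of the pivot are <= 9, and all elements to the right are > 9.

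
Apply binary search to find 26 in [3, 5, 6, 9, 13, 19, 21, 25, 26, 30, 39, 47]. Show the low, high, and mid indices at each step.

Binary search for 26 in [3, 5, 6, 9, 13, 19, 21, 25, 26, 30, 39, 47]:

lo=0, hi=11, mid=5, arr[mid]=19 -> 19 < 26, search right half
lo=6, hi=11, mid=8, arr[mid]=26 -> Found target at index 8!

Binary search finds 26 at index 8 after 2 comparisons. The search repeatedly halves the search space by comparing with the middle element.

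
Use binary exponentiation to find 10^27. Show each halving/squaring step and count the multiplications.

Computing 10^27 by squaring (build up from 10^1; each line after the first costs one multiplication):

10^1 = 10
10^2 = (10^1)^2 = 10^2 = 100
10^3 = 10 * 10^2 = 10 * 100 = 1000
10^6 = (10^3)^2 = 1000^2 = 1000000
10^12 = (10^6)^2 = 1000000^2 = 1000000000000
10^13 = 10 * 10^12 = 10 * 1000000000000 = 10000000000000
10^26 = (10^13)^2 = 10000000000000^2 = 100000000000000000000000000
10^27 = 10 * 10^26 = 10 * 100000000000000000000000000 = 1000000000000000000000000000

Result: 1000000000000000000000000000
Multiplications needed: 7 (7 lines after 10^1)

10^27 = 1000000000000000000000000000. Using exponentiation by squaring, this requires 7 multiplications. The key idea: if the exponent is even, square the half-power; if odd, multiply by the base once.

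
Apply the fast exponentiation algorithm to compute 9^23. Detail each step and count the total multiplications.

Computing 9^23 by squaring (build up from 9^1; each line after the first costs one multiplication):

9^1 = 9
9^2 = (9^1)^2 = 9^2 = 81
9^4 = (9^2)^2 = 81^2 = 6561
9^5 = 9 * 9^4 = 9 * 6561 = 59049
9^10 = (9^5)^2 = 59049^2 = 3486784401
9^11 = 9 * 9^10 = 9 * 3486784401 = 31381059609
9^22 = (9^11)^2 = 31381059609^2 = 984770902183611232881
9^23 = 9 * 9^22 = 9 * 984770902183611232881 = 8862938119652501095929

Result: 8862938119652501095929
Multiplications needed: 7 (7 lines after 9^1)

9^23 = 8862938119652501095929. Using exponentiation by squaring, this requires 7 multiplications. The key idea: if the exponent is even, square the half-power; if odd, multiply by the base once.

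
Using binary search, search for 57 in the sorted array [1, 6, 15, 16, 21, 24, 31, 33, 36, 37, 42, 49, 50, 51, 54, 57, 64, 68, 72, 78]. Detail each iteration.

Binary search for 57 in [1, 6, 15, 16, 21, 24, 31, 33, 36, 37, 42, 49, 50, 51, 54, 57, 64, 68, 72, 78]:

lo=0, hi=19, mid=9, arr[mid]=37 -> 37 < 57, search right half
lo=10, hi=19, mid=14, arr[mid]=54 -> 54 < 57, search right half
lo=15, hi=19, mid=17, arr[mid]=68 -> 68 > 57, search left half
lo=15, hi=16, mid=15, arr[mid]=57 -> Found target at index 15!

Binary search finds 57 at index 15 after 4 comparisons. The search repeatedly halves the search space by comparing with the middle element.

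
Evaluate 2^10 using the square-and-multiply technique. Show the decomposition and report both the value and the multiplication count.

Computing 2^10 by squaring (build up from 2^1; each line after the first costs one multiplication):

2^1 = 2
2^2 = (2^1)^2 = 2^2 = 4
2^4 = (2^2)^2 = 4^2 = 16
2^5 = 2 * 2^4 = 2 * 16 = 32
2^10 = (2^5)^2 = 32^2 = 1024

Result: 1024
Multiplications needed: 4 (4 lines after 2^1)

2^10 = 1024. Using exponentiation by squaring, this requires 4 multiplications. The key idea: if the exponent is even, square the half-power; if odd, multiply by the base once.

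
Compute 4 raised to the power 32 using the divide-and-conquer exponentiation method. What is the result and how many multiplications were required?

Computing 4^32 by squaring (build up from 4^1; each line after the first costs one multiplication):

4^1 = 4
4^2 = (4^1)^2 = 4^2 = 16
4^4 = (4^2)^2 = 16^2 = 256
4^8 = (4^4)^2 = 256^2 = 65536
4^16 = (4^8)^2 = 65536^2 = 4294967296
4^32 = (4^16)^2 = 4294967296^2 = 18446744073709551616

Result: 18446744073709551616
Multiplications needed: 5 (5 lines after 4^1)

4^32 = 18446744073709551616. Using exponentiation by squaring, this requires 5 multiplications. The key idea: if the exponent is even, square the half-power; if odd, multiply by the base once.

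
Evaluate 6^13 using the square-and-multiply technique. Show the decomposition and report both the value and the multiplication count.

Computing 6^13 by squaring (build up from 6^1; each line after the first costs one multiplication):

6^1 = 6
6^2 = (6^1)^2 = 6^2 = 36
6^3 = 6 * 6^2 = 6 * 36 = 216
6^6 = (6^3)^2 = 216^2 = 46656
6^12 = (6^6)^2 = 46656^2 = 2176782336
6^13 = 6 * 6^12 = 6 * 2176782336 = 13060694016

Result: 13060694016
Multiplications needed: 5 (5 lines after 6^1)

6^13 = 13060694016. Using exponentiation by squaring, this requires 5 multiplications. The key idea: if the exponent is even, square the half-power; if odd, multiply by the base once.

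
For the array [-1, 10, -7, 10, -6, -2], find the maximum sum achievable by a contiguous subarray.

Using Kadane's algorithm on [-1, 10, -7, 10, -6, -2]:

Scanning through the array:
Position 1 (value 10): max_ending_here = 10, max_so_far = 10
Position 2 (value -7): max_ending_here = 3, max_so_far = 10
Position 3 (value 10): max_ending_here = 13, max_so_far = 13
Position 4 (value -6): max_ending_here = 7, max_so_far = 13
Position 5 (value -2): max_ending_here = 5, max_so_far = 13

Maximum subarray: [10, -7, 10]
Maximum sum: 13

The maximum subarray is [10, -7, 10] with sum 13. This subarray runs from index 1 to index 3.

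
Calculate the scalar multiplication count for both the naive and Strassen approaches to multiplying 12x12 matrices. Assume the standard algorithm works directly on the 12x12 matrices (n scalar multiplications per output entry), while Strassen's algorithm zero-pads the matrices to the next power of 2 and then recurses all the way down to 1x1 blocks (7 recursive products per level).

Matrix multiplication for 12x12 matrices:

Strassen's algorithm requires power-of-2 dimensions. Pad 12x12 to 16x16 (next power of 2).

Standard algorithm: 12^3 = 1728 multiplications
Strassen's algorithm: 7^(log2(16)) = 7^4 = 2401 multiplications
Difference: 1728 - 2401 = -673 (Strassen uses MORE here due to padding overhead — for small or just-over-power-of-2 n, padding can outweigh the per-level savings)

Standard: 1728 multiplications (12^3). Strassen: 2401 multiplications (7^4, after padding to 16x16). Strassen reduces 8 recursive multiplications to 7 at each level.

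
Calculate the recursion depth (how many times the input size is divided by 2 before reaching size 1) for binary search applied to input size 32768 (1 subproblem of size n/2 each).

For divide and conquer with division factor 2:

Problem sizes at each level:
Level 0: 32768
Level 1: 16384
Level 2: 8192
Level 3: 4096
Level 4: 2048
Level 5: 1024
Level 6: 512
Level 7: 256
Level 8: 128
Level 9: 64
Level 10: 32
Level 11: 16
Level 12: 8
Level 13: 4
Level 14: 2
Level 15: 1

The root is level 0 and the size-1 base case is level 15 (the tree spans levels 0 through 15, i.e. 16 levels counting the root), so the depth is the number of divisions: log_2(32768) = 15

The recursion tree depth is log_2(32768) = 15. At each level, the problem size is divided by 2, so it takes 15 divisions to reduce to a base case of size 1. The algorithm makes 1 recursive call at each level.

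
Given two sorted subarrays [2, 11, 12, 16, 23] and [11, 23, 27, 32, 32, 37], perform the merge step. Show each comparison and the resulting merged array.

Merging process:

Compare 2 vs 11: take 2 from left. Merged: [2]
Compare 11 vs 11: take 11 from left. Merged: [2, 11]
Compare 12 vs 11: take 11 from right. Merged: [2, 11, 11]
Compare 12 vs 23: take 12 from left. Merged: [2, 11, 11, 12]
Compare 16 vs 23: take 16 from left. Merged: [2, 11, 11, 12, 16]
Compare 23 vs 23: take 23 from left. Merged: [2, 11, 11, 12, 16, 23]
Append remaining from right: [23, 27, 32, 32, 37]. Merged: [2, 11, 11, 12, 16, 23, 23, 27, 32, 32, 37]

Final merged array: [2, 11, 11, 12, 16, 23, 23, 27, 32, 32, 37]
Total comparisons: 6

The merged array is [2, 11, 11, 12, 16, 23, 23, 27, 32, 32, 37], requiring 6 comparisons. The merge step runs in O(n) time where n is the total number of elements.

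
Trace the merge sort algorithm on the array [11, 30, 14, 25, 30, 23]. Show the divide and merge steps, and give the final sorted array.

Merge sort trace:

Split: [11, 30, 14, 25, 30, 23] -> [11, 30, 14] and [25, 30, 23]
  Split: [11, 30, 14] -> [11] and [30, 14]
    Split: [30, 14] -> [30] and [14]
    Merge: [30] + [14] -> [14, 30]
  Merge: [11] + [14, 30] -> [11, 14, 30]
  Split: [25, 30, 23] -> [25] and [30, 23]
    Split: [30, 23] -> [30] and [23]
    Merge: [30] + [23] -> [23, 30]
  Merge: [25] + [23, 30] -> [23, 25, 30]
Merge: [11, 14, 30] + [23, 25, 30] -> [11, 14, 23, 25, 30, 30]

Final sorted array: [11, 14, 23, 25, 30, 30]

The merge sort proceeds by recursively splitting the array and merging sorted halves.
After all merges, the sorted array is [11, 14, 23, 25, 30, 30].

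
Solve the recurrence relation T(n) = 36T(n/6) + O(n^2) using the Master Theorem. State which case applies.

Master Theorem for T(n) = 36T(n/6) + O(n^2):

a = 36, b = 6, c = 2
log_b(a) = log_6(36) = 2.0000

Case 2: c = 2 = log_6(36) = 2.0000
T(n) = O(n^2 log n) = O(n^2 log n)

For T(n) = 36T(n/6) + O(n^2): log_6(36) = 2.0000. This is Case 2 of the Master Theorem (c = log_b(a), equal work at all levels), giving O(n^2 log n).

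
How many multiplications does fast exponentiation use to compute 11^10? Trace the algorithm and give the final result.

Computing 11^10 by squaring (build up from 11^1; each line after the first costs one multiplication):

11^1 = 11
11^2 = (11^1)^2 = 11^2 = 121
11^4 = (11^2)^2 = 121^2 = 14641
11^5 = 11 * 11^4 = 11 * 14641 = 161051
11^10 = (11^5)^2 = 161051^2 = 25937424601

Result: 25937424601
Multiplications needed: 4 (4 lines after 11^1)

11^10 = 25937424601. Using exponentiation by squaring, this requires 4 multiplications. The key idea: if the exponent is even, square the half-power; if odd, multiply by the base once.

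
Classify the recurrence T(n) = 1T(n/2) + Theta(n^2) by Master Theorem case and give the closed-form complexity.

Master Theorem for T(n) = 1T(n/2) + O(n^2):

a = 1, b = 2, c = 2
log_b(a) = log_2(1) = 0.0000

Case 3: c = 2 > log_2(1) = 0.0000
T(n) = O(n^2) = O(n^2)

For T(n) = 1T(n/2) + O(n^2): log_2(1) = 0.0000. This is Case 3 of the Master Theorem (c > log_b(a), work dominated by root), giving O(n^2).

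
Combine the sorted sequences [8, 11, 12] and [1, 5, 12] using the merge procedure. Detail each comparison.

Merging process:

Compare 8 vs 1: take 1 from right. Merged: [1]
Compare 8 vs 5: take 5 from right. Merged: [1, 5]
Compare 8 vs 12: take 8 from left. Merged: [1, 5, 8]
Compare 11 vs 12: take 11 from left. Merged: [1, 5, 8, 11]
Compare 12 vs 12: take 12 from left. Merged: [1, 5, 8, 11, 12]
Append remaining from right: [12]. Merged: [1, 5, 8, 11, 12, 12]

Final merged array: [1, 5, 8, 11, 12, 12]
Total comparisons: 5

The merged array is [1, 5, 8, 11, 12, 12], requiring 5 comparisons. The merge step runs in O(n) time where n is the total number of elements.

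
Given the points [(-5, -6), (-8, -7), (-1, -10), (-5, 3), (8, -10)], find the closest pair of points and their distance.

Computing all pairwise distances among 5 points:

d((-5, -6), (-8, -7)) = 3.1623 <-- minimum
d((-5, -6), (-1, -10)) = 5.6569
d((-5, -6), (-5, 3)) = 9.0
d((-5, -6), (8, -10)) = 13.6015
d((-8, -7), (-1, -10)) = 7.6158
d((-8, -7), (-5, 3)) = 10.4403
d((-8, -7), (8, -10)) = 16.2788
d((-1, -10), (-5, 3)) = 13.6015
d((-1, -10), (8, -10)) = 9.0
d((-5, 3), (8, -10)) = 18.3848

Closest pair: (-5, -6) and (-8, -7) with distance 3.1623

The closest pair is (-5, -6) and (-8, -7) with Euclidean distance 3.1623. For 5 points, brute-force pairwise comparison is shown above. For large n, the divide-and-conquer algorithm (sort by x, recurse on halves, check the dividing strip) achieves O(n log n).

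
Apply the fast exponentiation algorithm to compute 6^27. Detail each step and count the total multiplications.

Computing 6^27 by squaring (build up from 6^1; each line after the first costs one multiplication):

6^1 = 6
6^2 = (6^1)^2 = 6^2 = 36
6^3 = 6 * 6^2 = 6 * 36 = 216
6^6 = (6^3)^2 = 216^2 = 46656
6^12 = (6^6)^2 = 46656^2 = 2176782336
6^13 = 6 * 6^12 = 6 * 2176782336 = 13060694016
6^26 = (6^13)^2 = 13060694016^2 = 170581728179578208256
6^27 = 6 * 6^26 = 6 * 170581728179578208256 = 1023490369077469249536

Result: 1023490369077469249536
Multiplications needed: 7 (7 lines after 6^1)

6^27 = 1023490369077469249536. Using exponentiation by squaring, this requires 7 multiplications. The key idea: if the exponent is even, square the half-power; if odd, multiply by the base once.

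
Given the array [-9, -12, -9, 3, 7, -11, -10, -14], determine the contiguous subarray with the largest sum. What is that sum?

Using Kadane's algorithm on [-9, -12, -9, 3, 7, -11, -10, -14]:

Scanning through the array:
Position 1 (value -12): max_ending_here = -12, max_so_far = -9
Position 2 (value -9): max_ending_here = -9, max_so_far = -9
Position 3 (value 3): max_ending_here = 3, max_so_far = 3
Position 4 (value 7): max_ending_here = 10, max_so_far = 10
Position 5 (value -11): max_ending_here = -1, max_so_far = 10
Position 6 (value -10): max_ending_here = -10, max_so_far = 10
Position 7 (value -14): max_ending_here = -14, max_so_far = 10

Maximum subarray: [3, 7]
Maximum sum: 10

The maximum subarray is [3, 7] with sum 10. This subarray runs from index 3 to index 4.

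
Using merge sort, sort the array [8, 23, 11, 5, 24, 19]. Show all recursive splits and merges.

Merge sort trace:

Split: [8, 23, 11, 5, 24, 19] -> [8, 23, 11] and [5, 24, 19]
  Split: [8, 23, 11] -> [8] and [23, 11]
    Split: [23, 11] -> [23] and [11]
    Merge: [23] + [11] -> [11, 23]
  Merge: [8] + [11, 23] -> [8, 11, 23]
  Split: [5, 24, 19] -> [5] and [24, 19]
    Split: [24, 19] -> [24] and [19]
    Merge: [24] + [19] -> [19, 24]
  Merge: [5] + [19, 24] -> [5, 19, 24]
Merge: [8, 11, 23] + [5, 19, 24] -> [5, 8, 11, 19, 23, 24]

Final sorted array: [5, 8, 11, 19, 23, 24]

The merge sort proceeds by recursively splitting the array and merging sorted halves.
After all merges, the sorted array is [5, 8, 11, 19, 23, 24].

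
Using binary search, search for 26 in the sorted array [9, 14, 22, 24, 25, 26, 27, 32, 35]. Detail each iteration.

Binary search for 26 in [9, 14, 22, 24, 25, 26, 27, 32, 35]:

lo=0, hi=8, mid=4, arr[mid]=25 -> 25 < 26, search right half
lo=5, hi=8, mid=6, arr[mid]=27 -> 27 > 26, search left half
lo=5, hi=5, mid=5, arr[mid]=26 -> Found target at index 5!

Binary search finds 26 at index 5 after 3 comparisons. The search repeatedly halves the search space by comparing with the middle element.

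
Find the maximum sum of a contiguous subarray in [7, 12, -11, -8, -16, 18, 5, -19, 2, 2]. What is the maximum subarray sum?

Using Kadane's algorithm on [7, 12, -11, -8, -16, 18, 5, -19, 2, 2]:

Scanning through the array:
Position 1 (value 12): max_ending_here = 19, max_so_far = 19
Position 2 (value -11): max_ending_here = 8, max_so_far = 19
Position 3 (value -8): max_ending_here = 0, max_so_far = 19
Position 4 (value -16): max_ending_here = -16, max_so_far = 19
Position 5 (value 18): max_ending_here = 18, max_so_far = 19
Position 6 (value 5): max_ending_here = 23, max_so_far = 23
Position 7 (value -19): max_ending_here = 4, max_so_far = 23
Position 8 (value 2): max_ending_here = 6, max_so_far = 23
Position 9 (value 2): max_ending_here = 8, max_so_far = 23

Maximum subarray: [18, 5]
Maximum sum: 23

The maximum subarray is [18, 5] with sum 23. This subarray runs from index 5 to index 6.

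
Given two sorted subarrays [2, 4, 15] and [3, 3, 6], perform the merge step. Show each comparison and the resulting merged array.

Merging process:

Compare 2 vs 3: take 2 from left. Merged: [2]
Compare 4 vs 3: take 3 from right. Merged: [2, 3]
Compare 4 vs 3: take 3 from right. Merged: [2, 3, 3]
Compare 4 vs 6: take 4 from left. Merged: [2, 3, 3, 4]
Compare 15 vs 6: take 6 from right. Merged: [2, 3, 3, 4, 6]
Append remaining from left: [15]. Merged: [2, 3, 3, 4, 6, 15]

Final merged array: [2, 3, 3, 4, 6, 15]
Total comparisons: 5

The merged array is [2, 3, 3, 4, 6, 15], requiring 5 comparisons. The merge step runs in O(n) time where n is the total number of elements.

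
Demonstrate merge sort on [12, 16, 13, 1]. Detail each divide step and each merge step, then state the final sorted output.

Merge sort trace:

Split: [12, 16, 13, 1] -> [12, 16] and [13, 1]
  Split: [12, 16] -> [12] and [16]
  Merge: [12] + [16] -> [12, 16]
  Split: [13, 1] -> [13] and [1]
  Merge: [13] + [1] -> [1, 13]
Merge: [12, 16] + [1, 13] -> [1, 12, 13, 16]

Final sorted array: [1, 12, 13, 16]

The merge sort proceeds by recursively splitting the array and merging sorted halves.
After all merges, the sorted array is [1, 12, 13, 16].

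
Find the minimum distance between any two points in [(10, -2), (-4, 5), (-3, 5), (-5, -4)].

Computing all pairwise distances among 4 points:

d((10, -2), (-4, 5)) = 15.6525
d((10, -2), (-3, 5)) = 14.7648
d((10, -2), (-5, -4)) = 15.1327
d((-4, 5), (-3, 5)) = 1.0 <-- minimum
d((-4, 5), (-5, -4)) = 9.0554
d((-3, 5), (-5, -4)) = 9.2195

Closest pair: (-4, 5) and (-3, 5) with distance 1.0

The closest pair is (-4, 5) and (-3, 5) with Euclidean distance 1.0. For 4 points, brute-force pairwise comparison is shown above. For large n, the divide-and-conquer algorithm (sort by x, recurse on halves, check the dividing strip) achieves O(n log n).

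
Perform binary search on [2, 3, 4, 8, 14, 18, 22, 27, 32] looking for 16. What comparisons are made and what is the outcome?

Binary search for 16 in [2, 3, 4, 8, 14, 18, 22, 27, 32]:

lo=0, hi=8, mid=4, arr[mid]=14 -> 14 < 16, search right half
lo=5, hi=8, mid=6, arr[mid]=22 -> 22 > 16, search left half
lo=5, hi=5, mid=5, arr[mid]=18 -> 18 > 16, search left half
lo=5 > hi=4, target 16 not found

Binary search determines that 16 is not in the array after 3 comparisons. The search space was exhausted without finding the target.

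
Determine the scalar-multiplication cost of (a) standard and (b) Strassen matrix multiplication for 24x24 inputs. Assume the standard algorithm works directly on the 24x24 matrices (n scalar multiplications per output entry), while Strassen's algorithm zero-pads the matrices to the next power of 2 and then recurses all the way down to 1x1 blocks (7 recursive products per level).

Matrix multiplication for 24x24 matrices:

Strassen's algorithm requires power-of-2 dimensions. Pad 24x24 to 32x32 (next power of 2).

Standard algorithm: 24^3 = 13824 multiplications
Strassen's algorithm: 7^(log2(32)) = 7^5 = 16807 multiplications
Difference: 13824 - 16807 = -2983 (Strassen uses MORE here due to padding overhead — for small or just-over-power-of-2 n, padding can outweigh the per-level savings)

Standard: 13824 multiplications (24^3). Strassen: 16807 multiplications (7^5, after padding to 32x32). Strassen reduces 8 recursive multiplications to 7 at each level.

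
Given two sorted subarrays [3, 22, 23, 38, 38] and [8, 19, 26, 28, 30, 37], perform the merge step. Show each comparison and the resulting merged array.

Merging process:

Compare 3 vs 8: take 3 from left. Merged: [3]
Compare 22 vs 8: take 8 from right. Merged: [3, 8]
Compare 22 vs 19: take 19 from right. Merged: [3, 8, 19]
Compare 22 vs 26: take 22 from left. Merged: [3, 8, 19, 22]
Compare 23 vs 26: take 23 from left. Merged: [3, 8, 19, 22, 23]
Compare 38 vs 26: take 26 from right. Merged: [3, 8, 19, 22, 23, 26]
Compare 38 vs 28: take 28 from right. Merged: [3, 8, 19, 22, 23, 26, 28]
Compare 38 vs 30: take 30 from right. Merged: [3, 8, 19, 22, 23, 26, 28, 30]
Compare 38 vs 37: take 37 from right. Merged: [3, 8, 19, 22, 23, 26, 28, 30, 37]
Append remaining from left: [38, 38]. Merged: [3, 8, 19, 22, 23, 26, 28, 30, 37, 38, 38]

Final merged array: [3, 8, 19, 22, 23, 26, 28, 30, 37, 38, 38]
Total comparisons: 9

The merged array is [3, 8, 19, 22, 23, 26, 28, 30, 37, 38, 38], requiring 9 comparisons. The merge step runs in O(n) time where n is the total number of elements.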